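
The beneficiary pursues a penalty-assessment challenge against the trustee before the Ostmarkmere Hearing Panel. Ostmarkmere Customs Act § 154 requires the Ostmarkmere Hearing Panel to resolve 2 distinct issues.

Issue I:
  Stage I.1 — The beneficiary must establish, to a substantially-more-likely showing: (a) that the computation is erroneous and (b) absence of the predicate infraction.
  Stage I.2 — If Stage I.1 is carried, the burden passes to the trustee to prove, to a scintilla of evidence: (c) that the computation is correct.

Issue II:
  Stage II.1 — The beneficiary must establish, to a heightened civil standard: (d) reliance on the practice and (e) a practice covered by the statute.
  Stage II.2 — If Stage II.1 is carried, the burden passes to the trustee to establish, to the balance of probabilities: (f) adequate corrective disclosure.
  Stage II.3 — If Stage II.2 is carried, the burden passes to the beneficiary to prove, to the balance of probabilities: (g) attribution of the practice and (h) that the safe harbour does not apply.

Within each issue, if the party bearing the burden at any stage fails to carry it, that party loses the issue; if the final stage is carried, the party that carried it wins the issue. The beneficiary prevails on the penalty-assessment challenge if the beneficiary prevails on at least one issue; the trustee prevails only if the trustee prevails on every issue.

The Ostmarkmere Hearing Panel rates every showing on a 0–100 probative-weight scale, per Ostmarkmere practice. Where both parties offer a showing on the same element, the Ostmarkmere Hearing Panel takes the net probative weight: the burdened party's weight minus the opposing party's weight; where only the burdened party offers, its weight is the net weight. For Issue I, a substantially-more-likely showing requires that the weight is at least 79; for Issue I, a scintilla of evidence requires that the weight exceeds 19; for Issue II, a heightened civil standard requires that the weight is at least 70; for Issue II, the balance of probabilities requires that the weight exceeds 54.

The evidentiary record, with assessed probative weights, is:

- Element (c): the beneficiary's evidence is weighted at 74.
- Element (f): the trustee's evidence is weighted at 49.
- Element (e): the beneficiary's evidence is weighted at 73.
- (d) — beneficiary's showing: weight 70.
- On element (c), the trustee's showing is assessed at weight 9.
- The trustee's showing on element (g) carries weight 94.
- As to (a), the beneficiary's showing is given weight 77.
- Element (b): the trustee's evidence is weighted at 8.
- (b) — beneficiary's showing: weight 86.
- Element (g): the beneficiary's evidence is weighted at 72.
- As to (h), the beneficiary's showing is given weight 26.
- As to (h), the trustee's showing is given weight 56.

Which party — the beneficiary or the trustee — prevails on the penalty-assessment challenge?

— Issue I —
At Stage I.1 the beneficiary must meet a substantially-more-likely showing (weight is at least 79): on (a) the weight is 77, < 79, so (a) does not meet the standard; on (b) the weight is 86 less the opposing 8 gives net 78, which does not reach 79, so (b) does not meet the standard.
  Stage I.1 not carried; the beneficiary fails its burden.
So the trustee prevails on this issue.
— Issue II —
At Stage II.1 the beneficiary must meet a heightened civil standard (weight is at least 70): on (d) the weight is 70, ≥ 70, so (d) meets the standard; on (e) the weight is 73, ≥ 70, so (e) meets the standard.
  All elements met. The burden passes to the trustee.
At Stage II.2 the trustee must meet the balance of probabilities (weight exceeds 54): on (f) the weight is 49, ≤ 54, so (f) does not meet the standard.
  The trustee does not carry Stage II.2.
So the beneficiary prevails on this issue.
Per-issue: Issue I → trustee; Issue II → beneficiary. The beneficiary must prevail on at least one issue; overall, the beneficiary prevails.

beneficiary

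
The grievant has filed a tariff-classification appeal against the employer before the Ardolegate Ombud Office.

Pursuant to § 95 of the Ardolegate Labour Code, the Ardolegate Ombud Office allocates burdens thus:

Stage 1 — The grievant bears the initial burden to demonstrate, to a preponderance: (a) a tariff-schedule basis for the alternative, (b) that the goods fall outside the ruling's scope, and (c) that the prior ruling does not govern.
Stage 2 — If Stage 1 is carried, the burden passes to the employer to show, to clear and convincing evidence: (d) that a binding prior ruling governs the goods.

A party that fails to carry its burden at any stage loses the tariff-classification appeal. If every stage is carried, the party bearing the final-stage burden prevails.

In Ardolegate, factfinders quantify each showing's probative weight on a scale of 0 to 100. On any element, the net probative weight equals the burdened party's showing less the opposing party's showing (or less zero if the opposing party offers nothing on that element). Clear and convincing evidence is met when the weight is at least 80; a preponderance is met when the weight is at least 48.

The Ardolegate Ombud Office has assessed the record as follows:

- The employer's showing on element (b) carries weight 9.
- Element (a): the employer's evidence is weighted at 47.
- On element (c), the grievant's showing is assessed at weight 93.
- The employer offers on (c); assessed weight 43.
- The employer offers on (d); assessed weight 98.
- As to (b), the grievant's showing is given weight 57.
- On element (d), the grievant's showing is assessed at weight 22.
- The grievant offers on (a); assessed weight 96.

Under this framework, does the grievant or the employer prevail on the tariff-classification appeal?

grievant

Stage 1 — burden on grievant; standard: a preponderance (weight is at least 48).
    (a): 96 − 47 = 49 ≥ 48 [met]
    (b): 57 − 9 = 48 ≥ 48 [met]
    (c): 93 − 43 = 50 ≥ 48 [met]
  Stage 1 carried; the burden shifts to the employer.
Stage 2 — burden on employer; standard: clear and convincing evidence (weight is at least 80).
    (d): 98 − 22 = 76 < 80 [not met]
  Not every element is met, so the employer fails to carry Stage 2.
The grievant prevails.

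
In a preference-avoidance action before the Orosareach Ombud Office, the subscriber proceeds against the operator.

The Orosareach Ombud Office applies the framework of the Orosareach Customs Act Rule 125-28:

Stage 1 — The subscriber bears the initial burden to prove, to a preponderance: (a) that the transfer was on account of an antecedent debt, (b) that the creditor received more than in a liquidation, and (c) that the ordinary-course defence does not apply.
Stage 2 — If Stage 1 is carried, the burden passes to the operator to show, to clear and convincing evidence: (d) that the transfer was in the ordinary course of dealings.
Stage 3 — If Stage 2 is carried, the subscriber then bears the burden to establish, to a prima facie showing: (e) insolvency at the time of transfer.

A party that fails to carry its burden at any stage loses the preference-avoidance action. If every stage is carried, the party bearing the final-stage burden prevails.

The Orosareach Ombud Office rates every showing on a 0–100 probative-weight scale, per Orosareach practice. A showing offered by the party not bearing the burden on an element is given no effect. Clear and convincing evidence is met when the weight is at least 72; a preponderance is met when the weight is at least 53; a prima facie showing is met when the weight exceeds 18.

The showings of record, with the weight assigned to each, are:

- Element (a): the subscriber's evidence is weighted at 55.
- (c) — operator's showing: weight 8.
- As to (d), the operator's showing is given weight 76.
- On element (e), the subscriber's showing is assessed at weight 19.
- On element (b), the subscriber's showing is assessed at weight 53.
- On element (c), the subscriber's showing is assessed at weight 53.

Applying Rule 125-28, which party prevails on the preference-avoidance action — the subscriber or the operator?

subscriber

Stage 1 (subscriber, a preponderance, weight is at least 53): (a) 55 ≥ 53 — meets; (b) 53 ≥ 53 — meets; (c) 53 (operator's 8 disregarded) ≥ 53 — meets.
  Stage 1 carried; the burden shifts to the operator.
Stage 2 (operator, clear and convincing evidence, weight is at least 72): (d) 76 ≥ 72 — meets.
  The operator carries Stage 2; the subscriber now bears the burden.
Stage 3 (subscriber, a prima facie showing, weight exceeds 18): (e) 19 > 18 — meets.
  The subscriber carries the last stage.
With every stage satisfied, the subscriber prevails.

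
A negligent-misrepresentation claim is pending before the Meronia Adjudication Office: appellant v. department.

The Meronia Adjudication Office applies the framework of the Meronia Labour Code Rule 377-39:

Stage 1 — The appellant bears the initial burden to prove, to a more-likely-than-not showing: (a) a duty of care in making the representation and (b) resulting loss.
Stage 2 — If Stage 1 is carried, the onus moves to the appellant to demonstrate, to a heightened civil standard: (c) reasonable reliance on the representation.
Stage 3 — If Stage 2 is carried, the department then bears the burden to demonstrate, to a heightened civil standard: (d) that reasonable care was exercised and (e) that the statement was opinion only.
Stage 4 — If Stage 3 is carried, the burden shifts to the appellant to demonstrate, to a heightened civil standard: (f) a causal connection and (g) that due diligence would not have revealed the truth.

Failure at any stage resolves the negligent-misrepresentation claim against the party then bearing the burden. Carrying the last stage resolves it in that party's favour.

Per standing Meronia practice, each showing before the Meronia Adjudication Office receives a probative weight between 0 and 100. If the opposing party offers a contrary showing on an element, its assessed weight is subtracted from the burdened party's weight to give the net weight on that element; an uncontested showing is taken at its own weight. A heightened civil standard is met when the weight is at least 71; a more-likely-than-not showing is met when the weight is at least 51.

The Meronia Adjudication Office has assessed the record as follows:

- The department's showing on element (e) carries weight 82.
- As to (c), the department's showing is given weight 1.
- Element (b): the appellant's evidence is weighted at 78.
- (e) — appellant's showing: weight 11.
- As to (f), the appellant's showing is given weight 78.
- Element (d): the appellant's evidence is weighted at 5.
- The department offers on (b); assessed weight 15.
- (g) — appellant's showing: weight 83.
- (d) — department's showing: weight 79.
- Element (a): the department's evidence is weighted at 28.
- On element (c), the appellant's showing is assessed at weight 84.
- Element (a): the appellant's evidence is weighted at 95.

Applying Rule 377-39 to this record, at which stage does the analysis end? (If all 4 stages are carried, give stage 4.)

stage 4

At Stage 1 the appellant must meet a more-likely-than-not showing (weight is at least 51): on (a) the weight is 95 less the opposing 28 gives net 67, ≥ 51, so (a) meets the standard; on (b) the weight is 78 less the opposing 15 gives net 63, ≥ 51, so (b) meets the standard.
  All elements met. The appellant retains the burden for Stage 2.
At Stage 2 the appellant must meet a heightened civil standard (weight is at least 71): on (c) the weight is 84 less the opposing 1 gives net 83, ≥ 71, so (c) meets the standard.
  The appellant carries Stage 2; the department now bears the burden.
At Stage 3 the department must meet a heightened civil standard (weight is at least 71): on (d) the weight is 79 less the opposing 5 gives net 74, which does reach 71, so (d) meets the standard; on (e) the weight is 82 less the opposing 11 gives net 71, ≥ 71, so (e) meets the standard.
  Stage 3 is satisfied; the onus moves to the appellant.
At Stage 4 the appellant must meet a heightened civil standard (weight is at least 71): on (f) the weight is 78, which does reach 71, so (f) meets the standard; on (g) the weight is 83, which does reach 71, so (g) meets the standard.
  The appellant carries the last stage.
All stages carried — the appellant prevails.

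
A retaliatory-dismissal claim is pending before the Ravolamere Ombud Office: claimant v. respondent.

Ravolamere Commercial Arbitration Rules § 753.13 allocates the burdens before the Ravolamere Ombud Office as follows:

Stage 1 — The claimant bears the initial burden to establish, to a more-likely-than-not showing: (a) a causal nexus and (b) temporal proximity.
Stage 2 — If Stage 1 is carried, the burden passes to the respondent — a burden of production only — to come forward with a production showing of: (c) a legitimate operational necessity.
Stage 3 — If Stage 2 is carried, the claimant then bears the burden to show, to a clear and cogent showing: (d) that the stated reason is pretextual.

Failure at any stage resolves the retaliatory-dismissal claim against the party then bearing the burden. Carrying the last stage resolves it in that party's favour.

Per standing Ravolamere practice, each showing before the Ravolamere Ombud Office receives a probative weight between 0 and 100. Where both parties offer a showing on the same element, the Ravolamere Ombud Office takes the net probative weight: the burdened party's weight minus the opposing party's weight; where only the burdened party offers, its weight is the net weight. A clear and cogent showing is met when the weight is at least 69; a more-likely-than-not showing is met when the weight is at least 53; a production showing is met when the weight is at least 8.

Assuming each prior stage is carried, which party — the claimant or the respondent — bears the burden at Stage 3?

Stage 3's rule assigns the burden to the claimant (to a clear and cogent showing).

claimant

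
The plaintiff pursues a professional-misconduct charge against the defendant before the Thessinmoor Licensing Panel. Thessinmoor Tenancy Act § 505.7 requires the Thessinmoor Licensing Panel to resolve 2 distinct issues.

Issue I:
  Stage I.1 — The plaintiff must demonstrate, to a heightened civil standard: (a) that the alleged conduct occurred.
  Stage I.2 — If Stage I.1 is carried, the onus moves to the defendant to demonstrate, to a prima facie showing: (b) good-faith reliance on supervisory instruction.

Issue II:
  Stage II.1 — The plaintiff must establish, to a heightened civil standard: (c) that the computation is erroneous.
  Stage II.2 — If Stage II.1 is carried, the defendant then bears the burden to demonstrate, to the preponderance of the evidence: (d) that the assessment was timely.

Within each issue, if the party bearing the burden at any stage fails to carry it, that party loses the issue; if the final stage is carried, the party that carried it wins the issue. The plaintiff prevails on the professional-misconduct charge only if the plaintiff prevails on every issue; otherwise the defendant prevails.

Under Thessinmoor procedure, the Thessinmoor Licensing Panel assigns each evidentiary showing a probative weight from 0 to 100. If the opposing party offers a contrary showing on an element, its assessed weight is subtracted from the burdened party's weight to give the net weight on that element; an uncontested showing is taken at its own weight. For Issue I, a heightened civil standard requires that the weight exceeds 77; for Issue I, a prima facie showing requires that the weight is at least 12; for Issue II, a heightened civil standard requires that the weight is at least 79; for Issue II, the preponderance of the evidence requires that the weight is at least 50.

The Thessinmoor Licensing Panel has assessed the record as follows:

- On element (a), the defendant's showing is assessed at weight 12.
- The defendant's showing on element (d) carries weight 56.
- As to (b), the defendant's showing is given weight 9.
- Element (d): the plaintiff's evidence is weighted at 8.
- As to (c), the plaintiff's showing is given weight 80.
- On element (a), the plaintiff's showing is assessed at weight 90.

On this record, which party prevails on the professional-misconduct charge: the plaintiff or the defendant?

— Issue I —
Stage I.1 (plaintiff, a heightened civil standard, weight exceeds 77): (a) net 90−12=78 > 77 — meets.
  All elements met. The burden passes to the defendant.
Stage I.2 (defendant, a prima facie showing, weight is at least 12): (b) 9 < 12 — fails.
  Not every element is met, so the defendant fails to carry Stage I.2.
The analysis ends at Stage I.2; the plaintiff prevails on this issue.
— Issue II —
Stage II.1 (plaintiff, a heightened civil standard, weight is at least 79): (c) 80 ≥ 79 — meets.
  The plaintiff carries Stage II.1; the defendant now bears the burden.
Stage II.2 (defendant, the preponderance of the evidence, weight is at least 50): (d) net 56−8=48 < 50 — fails.
  Not every element is met, so the defendant fails to carry Stage II.2.
So the plaintiff prevails on this issue.
Per-issue: Issue I → plaintiff; Issue II → plaintiff. The plaintiff must prevail on every issue; overall, the plaintiff prevails.

plaintiff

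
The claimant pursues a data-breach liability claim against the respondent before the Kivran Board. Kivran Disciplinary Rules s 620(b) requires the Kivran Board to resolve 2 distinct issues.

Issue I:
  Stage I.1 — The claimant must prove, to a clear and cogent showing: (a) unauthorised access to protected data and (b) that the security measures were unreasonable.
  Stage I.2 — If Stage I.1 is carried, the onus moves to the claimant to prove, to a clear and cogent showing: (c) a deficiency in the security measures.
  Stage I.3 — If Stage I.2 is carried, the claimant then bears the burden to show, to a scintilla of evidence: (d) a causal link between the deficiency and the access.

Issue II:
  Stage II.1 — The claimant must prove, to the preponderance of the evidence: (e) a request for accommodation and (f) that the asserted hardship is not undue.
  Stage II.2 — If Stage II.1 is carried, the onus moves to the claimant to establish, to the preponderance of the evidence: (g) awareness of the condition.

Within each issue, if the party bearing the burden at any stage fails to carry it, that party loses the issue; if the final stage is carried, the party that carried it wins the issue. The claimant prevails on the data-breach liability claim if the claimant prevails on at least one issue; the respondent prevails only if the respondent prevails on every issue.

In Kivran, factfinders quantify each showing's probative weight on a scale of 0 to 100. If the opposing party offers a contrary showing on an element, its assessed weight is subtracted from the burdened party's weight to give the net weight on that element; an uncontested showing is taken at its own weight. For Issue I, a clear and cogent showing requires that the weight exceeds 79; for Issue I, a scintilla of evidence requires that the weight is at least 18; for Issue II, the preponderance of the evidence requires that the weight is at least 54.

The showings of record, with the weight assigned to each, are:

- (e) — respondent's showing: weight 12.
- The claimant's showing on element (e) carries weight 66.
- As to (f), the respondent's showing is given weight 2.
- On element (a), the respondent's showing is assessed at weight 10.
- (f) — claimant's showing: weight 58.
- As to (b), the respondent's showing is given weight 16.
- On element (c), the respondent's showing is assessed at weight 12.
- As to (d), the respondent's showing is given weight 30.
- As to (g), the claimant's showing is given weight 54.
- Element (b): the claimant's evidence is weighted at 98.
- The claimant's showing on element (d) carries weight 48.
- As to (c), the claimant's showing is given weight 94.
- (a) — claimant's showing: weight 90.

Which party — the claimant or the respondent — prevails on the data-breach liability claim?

— Issue I —
Stage I.1 (claimant, a clear and cogent showing, weight exceeds 79): (a) net 90−10=80 > 79 — meets; (b) net 98−16=82 > 79 — meets.
  Stage I.1 carried; the burden remains with the claimant.
Stage I.2 (claimant, a clear and cogent showing, weight exceeds 79): (c) net 94−12=82 > 79 — meets.
  Stage I.2 carried; the burden remains with the claimant.
Stage I.3 (claimant, a scintilla of evidence, weight is at least 18): (d) net 48−30=18 ≥ 18 — meets.
  All elements met at the final stage.
Every stage carried; the claimant prevails on this issue.
— Issue II —
Stage II.1 (claimant, the preponderance of the evidence, weight is at least 54): (e) net 66−12=54 ≥ 54 — meets; (f) net 58−2=56 ≥ 54 — meets.
  All elements met. The claimant retains the burden for Stage II.2.
Stage II.2 (claimant, the preponderance of the evidence, weight is at least 54): (g) 54 ≥ 54 — meets.
  The claimant carries the last stage.
Every stage carried; the claimant prevails on this issue.
Per-issue: Issue I → claimant; Issue II → claimant. The claimant must prevail on at least one issue; overall, the claimant prevails.

claimant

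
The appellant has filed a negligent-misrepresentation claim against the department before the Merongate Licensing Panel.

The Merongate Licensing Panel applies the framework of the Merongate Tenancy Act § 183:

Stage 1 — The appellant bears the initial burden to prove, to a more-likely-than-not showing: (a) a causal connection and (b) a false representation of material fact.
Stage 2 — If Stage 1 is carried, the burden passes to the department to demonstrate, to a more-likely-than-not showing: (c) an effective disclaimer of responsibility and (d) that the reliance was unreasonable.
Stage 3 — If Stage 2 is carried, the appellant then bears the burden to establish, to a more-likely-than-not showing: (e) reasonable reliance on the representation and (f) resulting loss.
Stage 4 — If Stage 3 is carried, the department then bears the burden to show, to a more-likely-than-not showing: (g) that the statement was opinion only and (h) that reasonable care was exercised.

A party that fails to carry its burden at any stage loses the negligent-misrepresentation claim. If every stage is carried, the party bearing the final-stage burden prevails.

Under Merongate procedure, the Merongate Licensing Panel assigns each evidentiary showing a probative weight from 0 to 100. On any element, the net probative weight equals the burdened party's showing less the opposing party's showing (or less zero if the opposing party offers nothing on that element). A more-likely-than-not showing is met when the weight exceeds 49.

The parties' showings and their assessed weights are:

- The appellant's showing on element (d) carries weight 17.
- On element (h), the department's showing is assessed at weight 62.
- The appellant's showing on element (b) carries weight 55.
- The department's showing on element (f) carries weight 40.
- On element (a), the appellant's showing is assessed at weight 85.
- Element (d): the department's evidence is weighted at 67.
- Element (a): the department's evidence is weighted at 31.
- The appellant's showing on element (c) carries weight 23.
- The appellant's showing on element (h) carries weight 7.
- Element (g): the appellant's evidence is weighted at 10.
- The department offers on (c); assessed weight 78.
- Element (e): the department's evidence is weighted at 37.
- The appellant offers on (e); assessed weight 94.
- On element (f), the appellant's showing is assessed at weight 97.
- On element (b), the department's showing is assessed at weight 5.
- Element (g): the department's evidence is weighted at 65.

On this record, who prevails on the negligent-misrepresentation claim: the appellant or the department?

department

Stage 1 — burden on appellant; standard: a more-likely-than-not showing (weight exceeds 49).
    (a): 85 − 31 = 54 > 49 [met]
    (b): 55 − 5 = 50 > 49 [met]
  Stage 1 is satisfied; the onus moves to the department.
Stage 2 — burden on department; standard: a more-likely-than-not showing (weight exceeds 49).
    (c): 78 − 23 = 55 > 49 [met]
    (d): 67 − 17 = 50 > 49 [met]
  All elements met. The burden passes to the appellant.
Stage 3 — burden on appellant; standard: a more-likely-than-not showing (weight exceeds 49).
    (e): 94 − 37 = 57 > 49 [met]
    (f): 97 − 40 = 57 > 49 [met]
  Stage 3 carried; the burden shifts to the department.
Stage 4 — burden on department; standard: a more-likely-than-not showing (weight exceeds 49).
    (g): 65 − 10 = 55 > 49 [met]
    (h): 62 − 7 = 55 > 49 [met]
  The department carries the last stage.
All stages carried — the department prevails.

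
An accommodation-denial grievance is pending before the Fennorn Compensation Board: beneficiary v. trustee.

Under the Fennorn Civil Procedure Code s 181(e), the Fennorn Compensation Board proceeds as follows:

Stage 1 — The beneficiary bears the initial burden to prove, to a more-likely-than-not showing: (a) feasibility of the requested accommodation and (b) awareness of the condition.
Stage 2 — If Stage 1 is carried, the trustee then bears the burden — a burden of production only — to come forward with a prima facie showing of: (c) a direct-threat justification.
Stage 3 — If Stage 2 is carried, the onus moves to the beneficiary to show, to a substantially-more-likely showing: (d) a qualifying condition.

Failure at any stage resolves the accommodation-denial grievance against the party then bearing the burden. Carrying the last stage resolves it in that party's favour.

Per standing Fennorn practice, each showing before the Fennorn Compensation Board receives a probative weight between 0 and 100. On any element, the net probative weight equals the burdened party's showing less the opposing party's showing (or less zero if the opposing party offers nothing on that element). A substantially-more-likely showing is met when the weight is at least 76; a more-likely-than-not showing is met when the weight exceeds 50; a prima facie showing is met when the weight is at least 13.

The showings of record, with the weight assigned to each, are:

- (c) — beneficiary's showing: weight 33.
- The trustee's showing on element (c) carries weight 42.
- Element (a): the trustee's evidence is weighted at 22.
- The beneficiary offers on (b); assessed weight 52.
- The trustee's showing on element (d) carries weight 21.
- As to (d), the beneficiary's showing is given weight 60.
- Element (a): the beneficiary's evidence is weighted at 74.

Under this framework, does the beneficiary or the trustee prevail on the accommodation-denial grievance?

beneficiary

Stage 1 (beneficiary, a more-likely-than-not showing, weight exceeds 50): (a) net 74−22=52 > 50 — meets; (b) 52 > 50 — meets.
  Stage 1 is satisfied; the onus moves to the trustee.
Stage 2 (trustee, a prima facie showing, weight is at least 13): (c) net 42−33=9 < 13 — fails.
  Stage 2 not carried; the trustee fails its burden.
The analysis ends at Stage 2; the beneficiary prevails.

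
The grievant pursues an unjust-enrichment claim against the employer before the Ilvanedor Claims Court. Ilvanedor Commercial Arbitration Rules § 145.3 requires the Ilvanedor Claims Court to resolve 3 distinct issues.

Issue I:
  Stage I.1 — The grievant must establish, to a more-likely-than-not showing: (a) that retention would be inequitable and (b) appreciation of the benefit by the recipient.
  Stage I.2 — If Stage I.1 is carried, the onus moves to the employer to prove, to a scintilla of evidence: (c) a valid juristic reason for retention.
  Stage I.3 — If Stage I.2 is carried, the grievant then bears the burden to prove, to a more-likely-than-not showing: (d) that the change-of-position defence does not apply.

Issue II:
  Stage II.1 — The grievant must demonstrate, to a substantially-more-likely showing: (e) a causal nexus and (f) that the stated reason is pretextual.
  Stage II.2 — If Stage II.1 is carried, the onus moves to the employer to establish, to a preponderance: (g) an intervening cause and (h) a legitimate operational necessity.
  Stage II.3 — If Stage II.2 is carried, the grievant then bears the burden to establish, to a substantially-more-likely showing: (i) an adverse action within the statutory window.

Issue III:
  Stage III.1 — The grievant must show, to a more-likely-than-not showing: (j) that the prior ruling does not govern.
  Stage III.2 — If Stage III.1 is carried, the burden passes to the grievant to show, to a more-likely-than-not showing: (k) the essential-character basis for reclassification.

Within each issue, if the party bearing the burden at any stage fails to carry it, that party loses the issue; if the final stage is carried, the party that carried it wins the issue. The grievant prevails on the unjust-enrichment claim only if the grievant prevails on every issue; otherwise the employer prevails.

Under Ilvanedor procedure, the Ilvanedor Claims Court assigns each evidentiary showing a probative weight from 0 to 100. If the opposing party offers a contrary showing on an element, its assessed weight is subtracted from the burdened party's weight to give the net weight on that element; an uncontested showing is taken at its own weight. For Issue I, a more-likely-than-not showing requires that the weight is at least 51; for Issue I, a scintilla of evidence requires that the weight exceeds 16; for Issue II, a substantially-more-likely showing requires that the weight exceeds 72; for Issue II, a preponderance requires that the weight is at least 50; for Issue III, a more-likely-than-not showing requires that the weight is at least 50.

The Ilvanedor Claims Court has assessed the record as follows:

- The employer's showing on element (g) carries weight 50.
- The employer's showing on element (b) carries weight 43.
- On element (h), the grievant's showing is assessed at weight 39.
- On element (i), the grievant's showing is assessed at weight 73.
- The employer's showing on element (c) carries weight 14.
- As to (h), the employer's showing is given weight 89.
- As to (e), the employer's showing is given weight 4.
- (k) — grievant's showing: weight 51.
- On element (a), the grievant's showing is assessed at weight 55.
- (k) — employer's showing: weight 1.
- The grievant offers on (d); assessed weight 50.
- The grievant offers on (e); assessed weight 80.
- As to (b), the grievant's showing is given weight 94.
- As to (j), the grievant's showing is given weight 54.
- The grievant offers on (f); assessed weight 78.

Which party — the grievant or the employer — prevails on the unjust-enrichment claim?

grievant

— Issue I —
Stage I.1 (grievant, a more-likely-than-not showing, weight is at least 51): (a) 55 ≥ 51 — meets; (b) net 94−43=51 ≥ 51 — meets.
  All elements met. The burden passes to the employer.
Stage I.2 (employer, a scintilla of evidence, weight exceeds 16): (c) 14 ≤ 16 — fails.
  Stage I.2 not carried; the employer fails its burden.
The analysis ends at Stage I.2; the grievant prevails on this issue.
— Issue II —
Stage II.1 — burden on grievant; standard: a substantially-more-likely showing (weight exceeds 72).
    (e): 80 − 4 = 76 > 72 [met]
    (f): 78 > 72 [met]
  The grievant carries Stage II.1; the employer now bears the burden.
Stage II.2 — burden on employer; standard: a preponderance (weight is at least 50).
    (g): 50 ≥ 50 [met]
    (h): 89 − 39 = 50 ≥ 50 [met]
  Stage II.2 carried; the burden shifts to the grievant.
Stage II.3 — burden on grievant; standard: a substantially-more-likely showing (weight exceeds 72).
    (i): 73 > 72 [met]
  The grievant carries the last stage.
Every stage carried; the grievant prevails on this issue.
— Issue III —
Stage III.1 — burden on grievant; standard: a more-likely-than-not showing (weight is at least 50).
    (j): 54 ≥ 50 [met]
  All elements met. The grievant retains the burden for Stage III.2.
Stage III.2 — burden on grievant; standard: a more-likely-than-not showing (weight is at least 50).
    (k): 51 − 1 = 50 ≥ 50 [met]
  All elements met at the final stage.
Every stage carried; the grievant prevails on this issue.
Per-issue: Issue I → grievant; Issue II → grievant; Issue III → grievant. The grievant must prevail on every issue; overall, the grievant prevails.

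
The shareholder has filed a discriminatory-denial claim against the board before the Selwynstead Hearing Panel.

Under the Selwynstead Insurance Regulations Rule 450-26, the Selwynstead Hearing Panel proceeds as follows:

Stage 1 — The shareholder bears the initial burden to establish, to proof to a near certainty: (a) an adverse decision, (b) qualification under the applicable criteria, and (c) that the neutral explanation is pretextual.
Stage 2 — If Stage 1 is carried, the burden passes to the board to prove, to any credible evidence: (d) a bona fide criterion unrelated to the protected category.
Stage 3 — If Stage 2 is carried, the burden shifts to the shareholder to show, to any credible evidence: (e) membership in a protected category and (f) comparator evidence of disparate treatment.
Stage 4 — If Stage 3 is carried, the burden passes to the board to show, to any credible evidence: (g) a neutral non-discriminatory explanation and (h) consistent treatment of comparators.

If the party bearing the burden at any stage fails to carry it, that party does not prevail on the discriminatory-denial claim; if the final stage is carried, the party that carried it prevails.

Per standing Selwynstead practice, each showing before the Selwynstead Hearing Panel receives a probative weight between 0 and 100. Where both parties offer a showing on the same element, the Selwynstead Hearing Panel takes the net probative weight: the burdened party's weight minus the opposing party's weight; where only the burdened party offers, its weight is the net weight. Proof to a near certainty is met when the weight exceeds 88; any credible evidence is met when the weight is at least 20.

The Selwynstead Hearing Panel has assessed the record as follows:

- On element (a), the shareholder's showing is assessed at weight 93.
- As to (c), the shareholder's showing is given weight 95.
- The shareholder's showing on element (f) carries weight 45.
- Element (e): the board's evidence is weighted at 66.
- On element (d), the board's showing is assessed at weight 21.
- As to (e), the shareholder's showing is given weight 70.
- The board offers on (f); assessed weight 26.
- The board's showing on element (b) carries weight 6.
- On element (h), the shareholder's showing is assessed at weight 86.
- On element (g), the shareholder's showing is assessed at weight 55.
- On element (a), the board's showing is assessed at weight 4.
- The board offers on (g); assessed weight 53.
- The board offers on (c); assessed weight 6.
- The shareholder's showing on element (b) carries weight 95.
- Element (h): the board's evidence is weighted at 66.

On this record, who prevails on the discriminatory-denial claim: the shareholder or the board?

Stage 1 (shareholder, proof to a near certainty, weight exceeds 88): (a) net 93−4=89 > 88 — meets; (b) net 95−6=89 > 88 — meets; (c) net 95−6=89 > 88 — meets.
  The shareholder carries Stage 1; the board now bears the burden.
Stage 2 (board, any credible evidence, weight is at least 20): (d) 21 ≥ 20 — meets.
  All elements met. The burden passes to the shareholder.
Stage 3 (shareholder, any credible evidence, weight is at least 20): (e) net 70−66=4 < 20 — fails; (f) net 45−26=19 < 20 — fails.
  Not every element is met, so the shareholder fails to carry Stage 3.
So the board prevails.

board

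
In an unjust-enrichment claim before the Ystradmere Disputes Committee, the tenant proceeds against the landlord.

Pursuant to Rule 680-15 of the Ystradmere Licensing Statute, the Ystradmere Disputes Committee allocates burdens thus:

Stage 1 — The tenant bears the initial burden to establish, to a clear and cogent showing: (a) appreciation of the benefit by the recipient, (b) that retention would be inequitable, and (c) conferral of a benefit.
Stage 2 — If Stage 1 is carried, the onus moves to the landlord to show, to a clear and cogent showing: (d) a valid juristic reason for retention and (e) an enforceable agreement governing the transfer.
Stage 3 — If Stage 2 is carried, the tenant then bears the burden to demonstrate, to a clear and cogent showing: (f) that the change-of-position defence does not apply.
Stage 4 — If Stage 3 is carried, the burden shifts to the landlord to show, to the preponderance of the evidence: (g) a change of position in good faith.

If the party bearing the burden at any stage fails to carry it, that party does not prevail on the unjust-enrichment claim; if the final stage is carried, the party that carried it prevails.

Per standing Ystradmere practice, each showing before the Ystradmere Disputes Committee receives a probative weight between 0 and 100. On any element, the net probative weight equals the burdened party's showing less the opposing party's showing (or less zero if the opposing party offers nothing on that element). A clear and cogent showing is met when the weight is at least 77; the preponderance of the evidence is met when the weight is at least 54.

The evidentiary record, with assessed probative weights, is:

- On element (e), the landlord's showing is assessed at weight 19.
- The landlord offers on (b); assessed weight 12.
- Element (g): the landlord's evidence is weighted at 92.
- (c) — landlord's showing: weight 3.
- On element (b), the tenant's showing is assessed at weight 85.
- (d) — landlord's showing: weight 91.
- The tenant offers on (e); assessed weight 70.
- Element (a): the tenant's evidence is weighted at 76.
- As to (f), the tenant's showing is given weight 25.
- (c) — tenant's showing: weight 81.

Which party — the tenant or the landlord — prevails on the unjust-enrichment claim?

landlord

Stage 1 (tenant, a clear and cogent showing, weight is at least 77): (a) 76 < 77 — fails; (b) net 85−12=73 < 77 — fails; (c) net 81−3=78 ≥ 77 — meets.
  The tenant does not carry Stage 1.
The landlord prevails.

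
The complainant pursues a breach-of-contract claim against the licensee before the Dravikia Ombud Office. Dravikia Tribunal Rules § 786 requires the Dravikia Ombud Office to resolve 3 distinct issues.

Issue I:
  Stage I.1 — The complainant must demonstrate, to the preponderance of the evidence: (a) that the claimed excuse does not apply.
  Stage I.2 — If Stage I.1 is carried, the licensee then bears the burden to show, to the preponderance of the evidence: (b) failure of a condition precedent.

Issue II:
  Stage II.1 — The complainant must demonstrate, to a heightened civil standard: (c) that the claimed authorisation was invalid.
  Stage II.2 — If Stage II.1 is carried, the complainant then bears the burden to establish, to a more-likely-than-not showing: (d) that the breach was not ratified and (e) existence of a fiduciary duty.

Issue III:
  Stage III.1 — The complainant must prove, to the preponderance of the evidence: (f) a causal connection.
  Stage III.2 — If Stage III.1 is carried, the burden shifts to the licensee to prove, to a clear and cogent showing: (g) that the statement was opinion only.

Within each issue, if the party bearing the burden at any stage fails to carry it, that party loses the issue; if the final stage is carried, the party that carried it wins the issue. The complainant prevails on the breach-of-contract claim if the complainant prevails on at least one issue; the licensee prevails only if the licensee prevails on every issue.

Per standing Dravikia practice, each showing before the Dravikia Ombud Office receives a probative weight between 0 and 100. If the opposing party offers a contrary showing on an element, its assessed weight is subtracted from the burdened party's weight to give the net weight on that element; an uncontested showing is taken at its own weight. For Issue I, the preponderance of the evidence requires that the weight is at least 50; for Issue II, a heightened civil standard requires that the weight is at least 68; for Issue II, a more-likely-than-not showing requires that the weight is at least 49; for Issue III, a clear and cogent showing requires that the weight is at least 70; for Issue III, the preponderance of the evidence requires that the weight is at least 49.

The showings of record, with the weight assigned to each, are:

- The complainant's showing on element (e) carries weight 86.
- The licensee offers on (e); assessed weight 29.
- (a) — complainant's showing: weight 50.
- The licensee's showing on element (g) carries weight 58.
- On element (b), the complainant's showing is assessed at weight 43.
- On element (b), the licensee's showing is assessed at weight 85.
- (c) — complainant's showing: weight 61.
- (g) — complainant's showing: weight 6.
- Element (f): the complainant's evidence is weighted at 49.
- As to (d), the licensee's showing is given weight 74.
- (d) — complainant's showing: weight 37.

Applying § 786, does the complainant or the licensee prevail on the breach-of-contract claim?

complainant

— Issue I —
Stage I.1 (complainant, the preponderance of the evidence, weight is at least 50): (a) 50 ≥ 50 — meets.
  Stage I.1 carried; the burden shifts to the licensee.
Stage I.2 (licensee, the preponderance of the evidence, weight is at least 50): (b) net 85−43=42 < 50 — fails.
  Not every element is met, so the licensee fails to carry Stage I.2.
The analysis ends at Stage I.2; the complainant prevails on this issue.
— Issue II —
At Stage II.1 the complainant must meet a heightened civil standard (weight is at least 68): on (c) the weight is 61, < 68, so (c) does not meet the standard.
  Not every element is met, so the complainant fails to carry Stage II.1.
The analysis ends at Stage II.1; the licensee prevails on this issue.
— Issue III —
Stage III.1 (complainant, the preponderance of the evidence, weight is at least 49): (f) 49 ≥ 49 — meets.
  Stage III.1 is satisfied; the onus moves to the licensee.
Stage III.2 (licensee, a clear and cogent showing, weight is at least 70): (g) net 58−6=52 < 70 — fails.
  Stage III.2 not carried; the licensee fails its burden.
The complainant prevails on this issue.
Per-issue: Issue I → complainant; Issue II → licensee; Issue III → complainant. The complainant must prevail on at least one issue; overall, the complainant prevails.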